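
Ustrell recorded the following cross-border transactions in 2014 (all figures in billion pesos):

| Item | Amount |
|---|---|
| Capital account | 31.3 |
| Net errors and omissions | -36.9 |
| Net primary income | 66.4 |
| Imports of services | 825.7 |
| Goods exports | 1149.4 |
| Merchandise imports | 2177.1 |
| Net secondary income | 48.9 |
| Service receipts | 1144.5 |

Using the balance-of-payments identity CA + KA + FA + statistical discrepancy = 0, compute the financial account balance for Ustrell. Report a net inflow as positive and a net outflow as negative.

599.2

Goods balance = 1149.4 - 2177.1 = -1027.7
Services balance = 1144.5 - 825.7 = 318.8
Trade balance (goods + services) = -1027.7 + 318.8 = -708.9
Net primary income = 66.4
Net secondary income = 48.9
Current account = -708.9 + 66.4 + 48.9 = -593.6
Financial account = -(-593.6 + 31.3 + (-36.9)) = 599.2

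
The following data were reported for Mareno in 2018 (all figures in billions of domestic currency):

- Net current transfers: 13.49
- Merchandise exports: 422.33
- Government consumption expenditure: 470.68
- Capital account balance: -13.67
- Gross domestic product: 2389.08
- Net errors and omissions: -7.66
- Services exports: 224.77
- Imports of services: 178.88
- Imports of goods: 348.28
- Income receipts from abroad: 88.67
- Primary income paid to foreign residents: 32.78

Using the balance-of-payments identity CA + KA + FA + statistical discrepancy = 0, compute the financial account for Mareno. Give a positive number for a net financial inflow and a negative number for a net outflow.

Goods balance = 422.33 - 348.28 = 74.05
Services balance = 224.77 - 178.88 = 45.89
Trade balance (goods + services) = 74.05 + 45.89 = 119.94
Net primary income = 88.67 - 32.78 = 55.89
Net secondary income = 13.49
Current account = 119.94 + 55.89 + 13.49 = 189.32
Financial account = -(189.32 + (-13.67) + (-7.66)) = -167.99

-167.99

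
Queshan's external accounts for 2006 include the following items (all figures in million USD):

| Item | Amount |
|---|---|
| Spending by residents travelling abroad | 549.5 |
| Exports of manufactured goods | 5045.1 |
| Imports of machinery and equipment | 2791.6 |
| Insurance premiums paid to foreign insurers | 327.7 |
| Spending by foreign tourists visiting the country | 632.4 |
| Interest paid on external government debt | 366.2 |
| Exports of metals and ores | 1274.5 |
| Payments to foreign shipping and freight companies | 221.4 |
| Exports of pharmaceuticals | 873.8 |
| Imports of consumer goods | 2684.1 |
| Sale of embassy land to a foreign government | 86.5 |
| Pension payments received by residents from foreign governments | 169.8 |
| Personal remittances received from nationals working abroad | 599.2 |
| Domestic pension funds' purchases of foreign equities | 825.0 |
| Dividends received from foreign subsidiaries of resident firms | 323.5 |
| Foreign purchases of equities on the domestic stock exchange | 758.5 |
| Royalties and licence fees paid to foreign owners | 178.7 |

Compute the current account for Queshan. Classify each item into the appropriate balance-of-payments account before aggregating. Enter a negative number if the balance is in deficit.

Goods: -2684.1 + 1274.5 + 873.8 - 2791.6 + 5045.1 = 1717.7
Services: -327.7 - 178.7 - 549.5 + 632.4 - 221.4 = -644.9
Primary income: -366.2 + 323.5 = -42.7
Secondary income: 599.2 + 169.8 = 769.0
Current account = 1717.7 + (-644.9) + (-42.7) + 769.0 = 1799.1
(Excluded from the current account — capital account: sale of embassy land to a foreign government 86.5; financial account: domestic pension funds' purchases of foreign equities 825.0, foreign purchases of equities on the domestic stock exchange 758.5.)

1799.1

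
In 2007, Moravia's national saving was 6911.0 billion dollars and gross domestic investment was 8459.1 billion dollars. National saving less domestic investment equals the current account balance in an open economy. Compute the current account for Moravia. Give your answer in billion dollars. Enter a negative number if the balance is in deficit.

-1548.1

S - I = CA (net lending to the rest of the world).
CA = S - I = 6911.0 - 8459.1 = -1548.1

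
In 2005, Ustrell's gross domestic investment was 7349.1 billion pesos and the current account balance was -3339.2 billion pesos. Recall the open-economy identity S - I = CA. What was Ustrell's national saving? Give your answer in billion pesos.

S = I + CA = 7349.1 + (-3339.2) = 4009.9

4009.9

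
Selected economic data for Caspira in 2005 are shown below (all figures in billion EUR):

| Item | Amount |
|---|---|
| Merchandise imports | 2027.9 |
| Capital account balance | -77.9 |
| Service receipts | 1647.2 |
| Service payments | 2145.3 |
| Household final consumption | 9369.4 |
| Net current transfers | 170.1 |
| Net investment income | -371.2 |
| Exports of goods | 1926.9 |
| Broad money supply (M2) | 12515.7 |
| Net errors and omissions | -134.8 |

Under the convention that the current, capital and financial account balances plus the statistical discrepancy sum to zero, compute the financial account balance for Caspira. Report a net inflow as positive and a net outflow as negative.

Goods balance = 1926.9 - 2027.9 = -101.0
Services balance = 1647.2 - 2145.3 = -498.1
Trade balance (goods + services) = -101.0 + (-498.1) = -599.1
Net primary income = -371.2
Net secondary income = 170.1
Current account = -599.1 + (-371.2) + 170.1 = -800.2
Financial account = -(-800.2 + (-77.9) + (-134.8)) = 1012.9

1012.9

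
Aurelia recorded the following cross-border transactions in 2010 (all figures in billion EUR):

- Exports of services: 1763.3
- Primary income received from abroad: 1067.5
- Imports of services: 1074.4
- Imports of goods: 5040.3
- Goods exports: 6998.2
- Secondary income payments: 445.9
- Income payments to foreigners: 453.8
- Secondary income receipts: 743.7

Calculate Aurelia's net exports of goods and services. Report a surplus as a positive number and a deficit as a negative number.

2646.8

Goods balance = 6998.2 - 5040.3 = 1957.9
Services balance = 1763.3 - 1074.4 = 688.9
Trade balance (goods + services) = 1957.9 + 688.9 = 2646.8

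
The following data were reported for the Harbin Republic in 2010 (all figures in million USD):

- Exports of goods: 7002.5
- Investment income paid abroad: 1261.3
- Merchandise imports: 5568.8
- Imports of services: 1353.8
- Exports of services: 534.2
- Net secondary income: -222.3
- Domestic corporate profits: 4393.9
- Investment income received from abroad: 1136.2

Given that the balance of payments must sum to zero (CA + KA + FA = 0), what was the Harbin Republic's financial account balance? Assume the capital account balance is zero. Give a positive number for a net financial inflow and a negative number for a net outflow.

-266.7

Goods balance = 7002.5 - 5568.8 = 1433.7
Services balance = 534.2 - 1353.8 = -819.6
Trade balance (goods + services) = 1433.7 + (-819.6) = 614.1
Net primary income = 1136.2 - 1261.3 = -125.1
Net secondary income = -222.3
Current account = 614.1 + (-125.1) + (-222.3) = 266.7
Financial account = -(266.7) = -266.7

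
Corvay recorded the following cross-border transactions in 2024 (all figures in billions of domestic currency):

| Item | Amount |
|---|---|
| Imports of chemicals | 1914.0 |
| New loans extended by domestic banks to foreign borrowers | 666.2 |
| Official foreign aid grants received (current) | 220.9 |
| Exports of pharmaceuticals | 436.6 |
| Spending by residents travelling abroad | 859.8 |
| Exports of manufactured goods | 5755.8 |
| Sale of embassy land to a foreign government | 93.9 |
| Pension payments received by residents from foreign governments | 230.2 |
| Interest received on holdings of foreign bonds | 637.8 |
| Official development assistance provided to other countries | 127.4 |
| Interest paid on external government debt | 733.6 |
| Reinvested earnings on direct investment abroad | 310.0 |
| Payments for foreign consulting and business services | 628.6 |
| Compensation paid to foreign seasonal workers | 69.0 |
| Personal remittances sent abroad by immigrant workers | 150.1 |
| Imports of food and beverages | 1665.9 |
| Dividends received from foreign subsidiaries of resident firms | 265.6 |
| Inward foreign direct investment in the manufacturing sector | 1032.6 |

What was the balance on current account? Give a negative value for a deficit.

1708.5

Goods: -1914.0 - 1665.9 + 436.6 + 5755.8 = 2612.5
Services: -628.6 - 859.8 = -1488.4
Primary income: 310.0 + 637.8 - 733.6 + 265.6 - 69.0 = 410.8
Secondary income: 220.9 + 230.2 - 127.4 - 150.1 = 173.6
Current account = 2612.5 + (-1488.4) + 410.8 + 173.6 = 1708.5
(Excluded from the current account — financial account: new loans extended by domestic banks to foreign borrowers 666.2, inward foreign direct investment in the manufacturing sector 1032.6; capital account: sale of embassy land to a foreign government 93.9.)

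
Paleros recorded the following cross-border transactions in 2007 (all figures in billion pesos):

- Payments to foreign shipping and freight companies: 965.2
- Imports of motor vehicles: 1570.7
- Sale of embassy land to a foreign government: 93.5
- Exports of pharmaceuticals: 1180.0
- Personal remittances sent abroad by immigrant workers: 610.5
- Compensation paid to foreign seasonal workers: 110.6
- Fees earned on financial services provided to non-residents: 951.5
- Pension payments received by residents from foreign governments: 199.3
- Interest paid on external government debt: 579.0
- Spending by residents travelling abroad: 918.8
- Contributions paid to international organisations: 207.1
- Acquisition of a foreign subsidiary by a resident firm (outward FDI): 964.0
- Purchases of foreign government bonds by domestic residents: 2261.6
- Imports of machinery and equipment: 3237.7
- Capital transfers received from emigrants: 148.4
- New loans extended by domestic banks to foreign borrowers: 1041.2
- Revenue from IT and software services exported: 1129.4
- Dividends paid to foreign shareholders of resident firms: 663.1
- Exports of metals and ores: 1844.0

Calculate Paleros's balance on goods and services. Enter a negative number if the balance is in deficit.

-1587.5

Goods: 1180.0 - 3237.7 - 1570.7 + 1844.0 = -1784.4
Services: -965.2 + 951.5 + 1129.4 - 918.8 = 196.9
Trade balance = -1784.4 + 196.9 = -1587.5
(Excluded from the trade balance — capital account: sale of embassy land to a foreign government 93.5, capital transfers received from emigrants 148.4; secondary income: personal remittances sent abroad by immigrant workers 610.5, pension payments received by residents from foreign governments 199.3, contributions paid to international organisations 207.1; primary income: compensation paid to foreign seasonal workers 110.6, interest paid on external government debt 579.0, dividends paid to foreign shareholders of resident firms 663.1; financial account: acquisition of a foreign subsidiary by a resident firm (outward FDI) 964.0, purchases of foreign government bonds by domestic residents 2261.6, new loans extended by domestic banks to foreign borrowers 1041.2.)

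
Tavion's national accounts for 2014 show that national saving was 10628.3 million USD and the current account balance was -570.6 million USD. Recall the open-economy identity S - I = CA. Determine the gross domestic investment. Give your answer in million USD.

I = S - CA = 10628.3 - (-570.6) = 11198.9

11198.9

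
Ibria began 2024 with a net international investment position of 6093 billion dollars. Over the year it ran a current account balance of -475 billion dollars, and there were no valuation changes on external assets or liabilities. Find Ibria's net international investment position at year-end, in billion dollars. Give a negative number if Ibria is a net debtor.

5618

With no valuation effects, change in NIIP = current account = -475
End-of-year NIIP = 6093 + (-475) = 5618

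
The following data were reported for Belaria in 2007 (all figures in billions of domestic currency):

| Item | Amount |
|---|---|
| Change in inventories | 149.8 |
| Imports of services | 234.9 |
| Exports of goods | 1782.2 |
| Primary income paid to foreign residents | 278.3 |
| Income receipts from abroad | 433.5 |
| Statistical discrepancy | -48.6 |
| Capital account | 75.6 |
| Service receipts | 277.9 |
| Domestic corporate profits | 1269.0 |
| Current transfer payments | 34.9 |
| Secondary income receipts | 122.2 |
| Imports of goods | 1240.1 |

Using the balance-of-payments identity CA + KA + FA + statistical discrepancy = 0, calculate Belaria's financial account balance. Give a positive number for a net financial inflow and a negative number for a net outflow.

-854.6

Goods balance = 1782.2 - 1240.1 = 542.1
Services balance = 277.9 - 234.9 = 43.0
Trade balance (goods + services) = 542.1 + 43.0 = 585.1
Net primary income = 433.5 - 278.3 = 155.2
Net secondary income = 122.2 - 34.9 = 87.3
Current account = 585.1 + 155.2 + 87.3 = 827.6
Financial account = -(827.6 + 75.6 + (-48.6)) = -854.6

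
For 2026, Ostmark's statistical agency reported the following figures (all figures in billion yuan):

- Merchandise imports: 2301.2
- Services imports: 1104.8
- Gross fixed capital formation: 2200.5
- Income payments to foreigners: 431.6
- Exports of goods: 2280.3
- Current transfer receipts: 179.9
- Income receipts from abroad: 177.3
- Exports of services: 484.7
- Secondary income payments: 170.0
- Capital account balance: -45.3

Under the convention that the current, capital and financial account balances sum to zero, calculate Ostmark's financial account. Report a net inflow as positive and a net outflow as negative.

Goods balance = 2280.3 - 2301.2 = -20.9
Services balance = 484.7 - 1104.8 = -620.1
Trade balance (goods + services) = -20.9 + (-620.1) = -641.0
Net primary income = 177.3 - 431.6 = -254.3
Net secondary income = 179.9 - 170.0 = 9.9
Current account = -641.0 + (-254.3) + 9.9 = -885.4
Financial account = -(-885.4 + (-45.3)) = 930.7

930.7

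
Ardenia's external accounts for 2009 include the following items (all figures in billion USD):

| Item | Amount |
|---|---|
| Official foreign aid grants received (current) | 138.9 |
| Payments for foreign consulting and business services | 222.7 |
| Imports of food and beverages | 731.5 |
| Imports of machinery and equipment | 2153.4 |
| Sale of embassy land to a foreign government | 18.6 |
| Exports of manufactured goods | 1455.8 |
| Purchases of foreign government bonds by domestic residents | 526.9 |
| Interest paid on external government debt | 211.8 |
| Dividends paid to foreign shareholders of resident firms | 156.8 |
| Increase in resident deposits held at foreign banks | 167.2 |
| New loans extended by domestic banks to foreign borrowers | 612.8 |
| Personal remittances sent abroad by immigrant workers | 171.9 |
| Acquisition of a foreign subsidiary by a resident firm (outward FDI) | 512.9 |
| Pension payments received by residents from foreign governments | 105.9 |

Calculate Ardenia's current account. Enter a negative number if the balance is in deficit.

Goods: -2153.4 - 731.5 + 1455.8 = -1429.1
Services: -222.7
Primary income: -156.8 - 211.8 = -368.6
Secondary income: -171.9 + 105.9 + 138.9 = 72.9
Current account = (-1429.1) + (-222.7) + (-368.6) + 72.9 = -1947.5
(Excluded from the current account — capital account: sale of embassy land to a foreign government 18.6; financial account: purchases of foreign government bonds by domestic residents 526.9, increase in resident deposits held at foreign banks 167.2, new loans extended by domestic banks to foreign borrowers 612.8, acquisition of a foreign subsidiary by a resident firm (outward FDI) 512.9.)

-1947.5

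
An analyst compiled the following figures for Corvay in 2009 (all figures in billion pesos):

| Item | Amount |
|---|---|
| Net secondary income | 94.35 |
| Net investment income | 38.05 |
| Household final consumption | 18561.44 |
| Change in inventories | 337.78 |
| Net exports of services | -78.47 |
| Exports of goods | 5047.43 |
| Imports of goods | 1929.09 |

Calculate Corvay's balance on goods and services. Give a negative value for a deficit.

Goods balance = 5047.43 - 1929.09 = 3118.34
Services balance = -78.47
Trade balance (goods + services) = 3118.34 + (-78.47) = 3039.87

3039.87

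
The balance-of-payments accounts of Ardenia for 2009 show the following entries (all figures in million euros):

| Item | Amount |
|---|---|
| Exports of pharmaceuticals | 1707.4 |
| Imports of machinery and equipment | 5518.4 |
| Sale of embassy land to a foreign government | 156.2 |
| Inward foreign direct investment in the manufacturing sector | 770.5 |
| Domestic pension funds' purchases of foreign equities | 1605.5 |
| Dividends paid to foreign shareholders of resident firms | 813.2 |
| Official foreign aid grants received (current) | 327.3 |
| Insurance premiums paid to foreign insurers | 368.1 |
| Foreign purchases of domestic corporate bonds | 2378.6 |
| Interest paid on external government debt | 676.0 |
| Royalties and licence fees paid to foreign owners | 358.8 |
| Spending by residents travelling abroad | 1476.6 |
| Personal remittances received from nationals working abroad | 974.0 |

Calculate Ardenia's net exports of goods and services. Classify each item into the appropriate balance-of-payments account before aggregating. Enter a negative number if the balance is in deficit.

Goods: 1707.4 - 5518.4 = -3811.0
Services: -368.1 - 1476.6 - 358.8 = -2203.5
Trade balance = -3811.0 + (-2203.5) = -6014.5
(Excluded from the trade balance — capital account: sale of embassy land to a foreign government 156.2; financial account: inward foreign direct investment in the manufacturing sector 770.5, domestic pension funds' purchases of foreign equities 1605.5, foreign purchases of domestic corporate bonds 2378.6; primary income: dividends paid to foreign shareholders of resident firms 813.2, interest paid on external government debt 676.0; secondary income: official foreign aid grants received (current) 327.3, personal remittances received from nationals working abroad 974.0.)

-6014.5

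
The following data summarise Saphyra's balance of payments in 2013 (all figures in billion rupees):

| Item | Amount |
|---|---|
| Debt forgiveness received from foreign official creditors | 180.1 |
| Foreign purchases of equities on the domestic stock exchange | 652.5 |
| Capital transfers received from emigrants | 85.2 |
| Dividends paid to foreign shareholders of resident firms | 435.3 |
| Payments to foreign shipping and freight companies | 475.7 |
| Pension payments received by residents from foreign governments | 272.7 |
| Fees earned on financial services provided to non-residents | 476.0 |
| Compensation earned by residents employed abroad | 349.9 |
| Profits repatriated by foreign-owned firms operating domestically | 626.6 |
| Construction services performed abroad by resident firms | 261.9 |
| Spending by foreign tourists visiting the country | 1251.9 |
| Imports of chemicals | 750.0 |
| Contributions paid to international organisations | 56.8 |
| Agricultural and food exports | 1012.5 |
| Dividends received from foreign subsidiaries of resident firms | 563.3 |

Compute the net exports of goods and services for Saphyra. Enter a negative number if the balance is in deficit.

Goods: 1012.5 - 750.0 = 262.5
Services: 1251.9 + 476.0 - 475.7 + 261.9 = 1514.1
Trade balance = 262.5 + 1514.1 = 1776.6
(Excluded from the trade balance — capital account: debt forgiveness received from foreign official creditors 180.1, capital transfers received from emigrants 85.2; financial account: foreign purchases of equities on the domestic stock exchange 652.5; primary income: dividends paid to foreign shareholders of resident firms 435.3, compensation earned by residents employed abroad 349.9, profits repatriated by foreign-owned firms operating domestically 626.6, dividends received from foreign subsidiaries of resident firms 563.3; secondary income: pension payments received by residents from foreign governments 272.7, contributions paid to international organisations 56.8.)

1776.6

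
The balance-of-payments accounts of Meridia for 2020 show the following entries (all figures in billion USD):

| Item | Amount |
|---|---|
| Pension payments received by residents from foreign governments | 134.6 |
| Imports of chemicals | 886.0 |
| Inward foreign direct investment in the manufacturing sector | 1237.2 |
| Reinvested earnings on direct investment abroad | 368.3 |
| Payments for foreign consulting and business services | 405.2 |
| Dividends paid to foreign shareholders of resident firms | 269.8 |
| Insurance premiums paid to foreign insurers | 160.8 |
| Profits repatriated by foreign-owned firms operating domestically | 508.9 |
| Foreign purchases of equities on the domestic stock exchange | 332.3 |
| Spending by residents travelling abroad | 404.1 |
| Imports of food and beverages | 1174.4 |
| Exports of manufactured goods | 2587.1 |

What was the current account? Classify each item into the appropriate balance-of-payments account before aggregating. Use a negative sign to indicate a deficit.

-719.2

Goods: -886.0 - 1174.4 + 2587.1 = 526.7
Services: -404.1 - 405.2 - 160.8 = -970.1
Primary income: 368.3 - 269.8 - 508.9 = -410.4
Secondary income: 134.6
Current account = 526.7 + (-970.1) + (-410.4) + 134.6 = -719.2
(Excluded from the current account — financial account: inward foreign direct investment in the manufacturing sector 1237.2, foreign purchases of equities on the domestic stock exchange 332.3.)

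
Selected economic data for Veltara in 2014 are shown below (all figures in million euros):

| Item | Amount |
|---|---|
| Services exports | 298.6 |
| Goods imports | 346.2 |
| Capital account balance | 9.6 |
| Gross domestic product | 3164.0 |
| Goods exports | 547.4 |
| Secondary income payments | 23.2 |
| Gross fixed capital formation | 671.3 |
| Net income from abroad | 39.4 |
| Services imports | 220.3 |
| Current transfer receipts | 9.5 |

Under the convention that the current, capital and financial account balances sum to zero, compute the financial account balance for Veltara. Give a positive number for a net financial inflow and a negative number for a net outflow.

-314.8

Goods balance = 547.4 - 346.2 = 201.2
Services balance = 298.6 - 220.3 = 78.3
Trade balance (goods + services) = 201.2 + 78.3 = 279.5
Net primary income = 39.4
Net secondary income = 9.5 - 23.2 = -13.7
Current account = 279.5 + 39.4 + (-13.7) = 305.2
Financial account = -(305.2 + 9.6) = -314.8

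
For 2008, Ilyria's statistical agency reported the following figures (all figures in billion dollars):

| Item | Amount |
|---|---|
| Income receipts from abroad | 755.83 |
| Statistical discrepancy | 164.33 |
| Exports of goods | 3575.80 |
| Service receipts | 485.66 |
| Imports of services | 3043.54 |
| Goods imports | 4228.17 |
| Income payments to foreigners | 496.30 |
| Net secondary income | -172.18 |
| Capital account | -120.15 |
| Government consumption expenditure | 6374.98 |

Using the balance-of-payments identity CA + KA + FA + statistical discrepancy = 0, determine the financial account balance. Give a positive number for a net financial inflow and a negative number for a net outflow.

3078.72

Goods balance = 3575.80 - 4228.17 = -652.37
Services balance = 485.66 - 3043.54 = -2557.88
Trade balance (goods + services) = -652.37 + (-2557.88) = -3210.25
Net primary income = 755.83 - 496.30 = 259.53
Net secondary income = -172.18
Current account = -3210.25 + 259.53 + (-172.18) = -3122.90
Financial account = -(-3122.90 + (-120.15) + 164.33) = 3078.72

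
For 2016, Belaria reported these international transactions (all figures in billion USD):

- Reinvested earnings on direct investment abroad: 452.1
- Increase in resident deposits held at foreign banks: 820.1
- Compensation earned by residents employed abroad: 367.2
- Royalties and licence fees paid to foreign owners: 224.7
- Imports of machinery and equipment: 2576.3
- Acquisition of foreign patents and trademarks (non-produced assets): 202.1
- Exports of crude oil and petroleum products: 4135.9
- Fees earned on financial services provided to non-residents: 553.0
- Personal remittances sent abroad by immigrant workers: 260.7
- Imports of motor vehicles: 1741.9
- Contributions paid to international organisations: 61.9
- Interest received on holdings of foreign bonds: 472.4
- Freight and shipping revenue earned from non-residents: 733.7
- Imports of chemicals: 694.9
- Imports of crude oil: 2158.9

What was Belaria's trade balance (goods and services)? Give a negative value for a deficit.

-1974.1

Goods: -694.9 - 2576.3 - 2158.9 - 1741.9 + 4135.9 = -3036.1
Services: 553.0 + 733.7 - 224.7 = 1062.0
Trade balance = -3036.1 + 1062.0 = -1974.1
(Excluded from the trade balance — primary income: reinvested earnings on direct investment abroad 452.1, compensation earned by residents employed abroad 367.2, interest received on holdings of foreign bonds 472.4; financial account: increase in resident deposits held at foreign banks 820.1; capital account: acquisition of foreign patents and trademarks (non-produced assets) 202.1; secondary income: personal remittances sent abroad by immigrant workers 260.7, contributions paid to international organisations 61.9.)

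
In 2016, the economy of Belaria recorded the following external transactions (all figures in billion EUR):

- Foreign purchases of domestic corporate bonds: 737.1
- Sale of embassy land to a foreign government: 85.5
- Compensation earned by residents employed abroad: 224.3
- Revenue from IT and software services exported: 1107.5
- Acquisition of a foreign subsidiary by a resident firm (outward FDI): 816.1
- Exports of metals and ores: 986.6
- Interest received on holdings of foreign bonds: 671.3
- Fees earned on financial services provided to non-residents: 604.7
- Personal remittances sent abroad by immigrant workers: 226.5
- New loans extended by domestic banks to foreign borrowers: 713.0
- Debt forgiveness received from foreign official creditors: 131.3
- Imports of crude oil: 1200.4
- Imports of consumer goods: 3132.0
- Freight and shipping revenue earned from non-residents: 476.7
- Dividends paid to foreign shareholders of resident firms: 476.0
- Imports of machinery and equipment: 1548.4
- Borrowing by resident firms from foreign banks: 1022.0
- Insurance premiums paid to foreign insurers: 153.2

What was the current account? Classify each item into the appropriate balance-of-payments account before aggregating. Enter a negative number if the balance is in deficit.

-2665.4

Goods: -1200.4 - 1548.4 + 986.6 - 3132.0 = -4894.2
Services: 476.7 + 604.7 + 1107.5 - 153.2 = 2035.7
Primary income: -476.0 + 671.3 + 224.3 = 419.6
Secondary income: -226.5
Current account = (-4894.2) + 2035.7 + 419.6 + (-226.5) = -2665.4
(Excluded from the current account — financial account: foreign purchases of domestic corporate bonds 737.1, acquisition of a foreign subsidiary by a resident firm (outward FDI) 816.1, new loans extended by domestic banks to foreign borrowers 713.0, borrowing by resident firms from foreign banks 1022.0; capital account: sale of embassy land to a foreign government 85.5, debt forgiveness received from foreign official creditors 131.3.)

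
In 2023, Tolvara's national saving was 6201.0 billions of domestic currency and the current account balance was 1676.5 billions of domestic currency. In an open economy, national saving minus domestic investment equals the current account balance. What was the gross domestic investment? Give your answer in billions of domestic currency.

4524.5

S - I = CA (net lending to the rest of the world).
I = S - CA = 6201.0 - 1676.5 = 4524.5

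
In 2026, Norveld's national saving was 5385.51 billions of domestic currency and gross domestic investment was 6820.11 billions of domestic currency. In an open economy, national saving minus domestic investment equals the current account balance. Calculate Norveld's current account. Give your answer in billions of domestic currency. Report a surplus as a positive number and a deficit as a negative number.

-1434.60

CA = S - I = 5385.51 - 6820.11 = -1434.60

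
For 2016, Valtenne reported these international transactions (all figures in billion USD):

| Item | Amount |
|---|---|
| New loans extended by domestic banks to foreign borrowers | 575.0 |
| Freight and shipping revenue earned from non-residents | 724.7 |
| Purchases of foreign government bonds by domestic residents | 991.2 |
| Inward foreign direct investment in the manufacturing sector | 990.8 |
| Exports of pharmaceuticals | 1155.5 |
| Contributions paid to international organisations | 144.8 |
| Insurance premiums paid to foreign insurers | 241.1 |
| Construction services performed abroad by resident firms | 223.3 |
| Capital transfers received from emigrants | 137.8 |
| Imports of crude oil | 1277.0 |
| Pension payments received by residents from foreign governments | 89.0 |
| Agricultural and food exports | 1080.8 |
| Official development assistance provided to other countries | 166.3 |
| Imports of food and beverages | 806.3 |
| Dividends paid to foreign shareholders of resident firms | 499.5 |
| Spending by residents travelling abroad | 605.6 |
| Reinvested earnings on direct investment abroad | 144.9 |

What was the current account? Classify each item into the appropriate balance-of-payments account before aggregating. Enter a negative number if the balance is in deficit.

Goods: 1155.5 - 806.3 - 1277.0 + 1080.8 = 153.0
Services: 223.3 + 724.7 - 605.6 - 241.1 = 101.3
Primary income: 144.9 - 499.5 = -354.6
Secondary income: -166.3 + 89.0 - 144.8 = -222.1
Current account = 153.0 + 101.3 + (-354.6) + (-222.1) = -322.4
(Excluded from the current account — financial account: new loans extended by domestic banks to foreign borrowers 575.0, purchases of foreign government bonds by domestic residents 991.2, inward foreign direct investment in the manufacturing sector 990.8; capital account: capital transfers received from emigrants 137.8.)

-322.4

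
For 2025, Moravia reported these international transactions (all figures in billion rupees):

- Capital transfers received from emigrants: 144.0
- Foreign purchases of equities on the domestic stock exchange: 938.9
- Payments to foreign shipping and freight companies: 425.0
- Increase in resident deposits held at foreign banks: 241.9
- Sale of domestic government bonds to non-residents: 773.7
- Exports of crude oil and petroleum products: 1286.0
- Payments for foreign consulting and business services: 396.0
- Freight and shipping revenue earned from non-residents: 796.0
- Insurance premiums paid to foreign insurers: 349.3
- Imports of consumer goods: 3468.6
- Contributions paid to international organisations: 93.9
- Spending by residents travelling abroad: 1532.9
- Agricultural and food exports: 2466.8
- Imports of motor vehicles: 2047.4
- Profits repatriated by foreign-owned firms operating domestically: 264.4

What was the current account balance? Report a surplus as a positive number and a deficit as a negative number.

Goods: 2466.8 - 3468.6 - 2047.4 + 1286.0 = -1763.2
Services: -396.0 - 1532.9 - 425.0 - 349.3 + 796.0 = -1907.2
Primary income: -264.4
Secondary income: -93.9
Current account = (-1763.2) + (-1907.2) + (-264.4) + (-93.9) = -4028.7
(Excluded from the current account — capital account: capital transfers received from emigrants 144.0; financial account: foreign purchases of equities on the domestic stock exchange 938.9, increase in resident deposits held at foreign banks 241.9, sale of domestic government bonds to non-residents 773.7.)

-4028.7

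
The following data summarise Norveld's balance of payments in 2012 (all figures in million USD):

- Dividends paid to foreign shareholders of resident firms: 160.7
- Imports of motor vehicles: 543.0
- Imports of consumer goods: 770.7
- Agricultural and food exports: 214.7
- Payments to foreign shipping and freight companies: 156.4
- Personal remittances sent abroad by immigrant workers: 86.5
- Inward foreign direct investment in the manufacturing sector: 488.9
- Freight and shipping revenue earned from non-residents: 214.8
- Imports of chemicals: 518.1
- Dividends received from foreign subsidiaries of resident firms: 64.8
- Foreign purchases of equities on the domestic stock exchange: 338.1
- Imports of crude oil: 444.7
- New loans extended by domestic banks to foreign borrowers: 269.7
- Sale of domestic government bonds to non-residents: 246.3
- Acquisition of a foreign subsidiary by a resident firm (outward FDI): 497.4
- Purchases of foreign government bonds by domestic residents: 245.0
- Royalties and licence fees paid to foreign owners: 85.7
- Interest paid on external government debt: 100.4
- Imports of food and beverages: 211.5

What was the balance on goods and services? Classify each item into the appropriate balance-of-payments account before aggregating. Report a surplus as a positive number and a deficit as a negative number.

Goods: -211.5 - 444.7 - 543.0 + 214.7 - 518.1 - 770.7 = -2273.3
Services: -156.4 - 85.7 + 214.8 = -27.3
Trade balance = -2273.3 + (-27.3) = -2300.6
(Excluded from the trade balance — primary income: dividends paid to foreign shareholders of resident firms 160.7, dividends received from foreign subsidiaries of resident firms 64.8, interest paid on external government debt 100.4; secondary income: personal remittances sent abroad by immigrant workers 86.5; financial account: inward foreign direct investment in the manufacturing sector 488.9, foreign purchases of equities on the domestic stock exchange 338.1, new loans extended by domestic banks to foreign borrowers 269.7, sale of domestic government bonds to non-residents 246.3, acquisition of a foreign subsidiary by a resident firm (outward FDI) 497.4, purchases of foreign government bonds by domestic residents 245.0.)

-2300.6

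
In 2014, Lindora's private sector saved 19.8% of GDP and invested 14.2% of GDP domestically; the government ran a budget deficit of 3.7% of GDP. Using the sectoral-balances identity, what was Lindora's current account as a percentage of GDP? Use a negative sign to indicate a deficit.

1.9

By the sectoral-balances identity, CA = (S_private - I) + (T - G).
Private balance = 19.8 - 14.2 = 5.6
Government balance (T - G) = -3.7
CA = 5.6 + (-3.7) = 1.9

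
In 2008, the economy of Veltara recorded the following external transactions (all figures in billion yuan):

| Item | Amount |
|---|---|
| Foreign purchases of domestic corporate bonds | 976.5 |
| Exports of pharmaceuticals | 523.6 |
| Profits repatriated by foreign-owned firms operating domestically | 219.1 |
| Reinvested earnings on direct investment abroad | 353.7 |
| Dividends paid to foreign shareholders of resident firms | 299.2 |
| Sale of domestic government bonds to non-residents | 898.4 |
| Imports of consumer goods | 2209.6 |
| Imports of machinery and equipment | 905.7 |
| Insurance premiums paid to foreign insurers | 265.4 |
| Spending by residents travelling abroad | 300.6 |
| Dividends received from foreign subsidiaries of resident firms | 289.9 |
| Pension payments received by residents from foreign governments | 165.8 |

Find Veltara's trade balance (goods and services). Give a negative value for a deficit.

Goods: -2209.6 - 905.7 + 523.6 = -2591.7
Services: -265.4 - 300.6 = -566.0
Trade balance = -2591.7 + (-566.0) = -3157.7
(Excluded from the trade balance — financial account: foreign purchases of domestic corporate bonds 976.5, sale of domestic government bonds to non-residents 898.4; primary income: profits repatriated by foreign-owned firms operating domestically 219.1, reinvested earnings on direct investment abroad 353.7, dividends paid to foreign shareholders of resident firms 299.2, dividends received from foreign subsidiaries of resident firms 289.9; secondary income: pension payments received by residents from foreign governments 165.8.)

-3157.7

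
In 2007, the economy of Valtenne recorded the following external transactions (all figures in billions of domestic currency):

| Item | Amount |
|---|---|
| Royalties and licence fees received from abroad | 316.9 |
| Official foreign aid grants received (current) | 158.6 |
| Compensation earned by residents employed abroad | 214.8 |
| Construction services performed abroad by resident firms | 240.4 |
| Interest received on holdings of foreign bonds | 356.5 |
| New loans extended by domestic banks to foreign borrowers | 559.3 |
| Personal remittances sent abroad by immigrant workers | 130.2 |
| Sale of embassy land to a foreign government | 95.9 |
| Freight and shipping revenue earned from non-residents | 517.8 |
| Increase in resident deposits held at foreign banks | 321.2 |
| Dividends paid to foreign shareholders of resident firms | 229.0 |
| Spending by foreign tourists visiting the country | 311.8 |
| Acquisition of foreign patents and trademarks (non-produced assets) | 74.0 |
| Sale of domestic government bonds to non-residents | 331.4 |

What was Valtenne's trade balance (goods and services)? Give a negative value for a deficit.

1386.9

Services: 311.8 + 240.4 + 517.8 + 316.9 = 1386.9
Trade balance = 0.0 + 1386.9 = 1386.9
(Excluded from the trade balance — secondary income: official foreign aid grants received (current) 158.6, personal remittances sent abroad by immigrant workers 130.2; primary income: compensation earned by residents employed abroad 214.8, interest received on holdings of foreign bonds 356.5, dividends paid to foreign shareholders of resident firms 229.0; financial account: new loans extended by domestic banks to foreign borrowers 559.3, increase in resident deposits held at foreign banks 321.2, sale of domestic government bonds to non-residents 331.4; capital account: sale of embassy land to a foreign government 95.9, acquisition of foreign patents and trademarks (non-produced assets) 74.0.)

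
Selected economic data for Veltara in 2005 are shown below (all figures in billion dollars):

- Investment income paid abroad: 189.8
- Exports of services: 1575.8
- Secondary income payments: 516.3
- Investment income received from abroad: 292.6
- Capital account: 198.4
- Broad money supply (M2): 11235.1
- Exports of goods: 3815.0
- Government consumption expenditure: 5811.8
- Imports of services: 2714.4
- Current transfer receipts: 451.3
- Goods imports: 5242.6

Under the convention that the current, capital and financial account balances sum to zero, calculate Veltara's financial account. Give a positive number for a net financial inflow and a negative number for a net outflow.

Goods balance = 3815.0 - 5242.6 = -1427.6
Services balance = 1575.8 - 2714.4 = -1138.6
Trade balance (goods + services) = -1427.6 + (-1138.6) = -2566.2
Net primary income = 292.6 - 189.8 = 102.8
Net secondary income = 451.3 - 516.3 = -65.0
Current account = -2566.2 + 102.8 + (-65.0) = -2528.4
Financial account = -(-2528.4 + 198.4) = 2330.0

2330.0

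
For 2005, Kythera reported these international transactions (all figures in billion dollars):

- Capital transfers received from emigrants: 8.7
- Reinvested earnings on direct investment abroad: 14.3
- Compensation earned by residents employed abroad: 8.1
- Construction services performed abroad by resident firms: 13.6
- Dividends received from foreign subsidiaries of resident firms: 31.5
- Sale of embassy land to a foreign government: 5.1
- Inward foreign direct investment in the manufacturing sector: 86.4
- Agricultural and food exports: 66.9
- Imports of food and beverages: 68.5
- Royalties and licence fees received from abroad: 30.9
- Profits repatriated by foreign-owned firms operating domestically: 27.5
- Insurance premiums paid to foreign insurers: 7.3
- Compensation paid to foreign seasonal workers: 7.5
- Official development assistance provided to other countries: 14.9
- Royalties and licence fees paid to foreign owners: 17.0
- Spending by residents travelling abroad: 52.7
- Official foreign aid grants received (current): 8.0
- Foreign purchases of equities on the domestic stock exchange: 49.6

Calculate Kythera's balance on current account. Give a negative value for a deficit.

-22.1

Goods: 66.9 - 68.5 = -1.6
Services: 13.6 - 17.0 + 30.9 - 7.3 - 52.7 = -32.5
Primary income: -7.5 + 8.1 + 14.3 + 31.5 - 27.5 = 18.9
Secondary income: 8.0 - 14.9 = -6.9
Current account = (-1.6) + (-32.5) + 18.9 + (-6.9) = -22.1
(Excluded from the current account — capital account: capital transfers received from emigrants 8.7, sale of embassy land to a foreign government 5.1; financial account: inward foreign direct investment in the manufacturing sector 86.4, foreign purchases of equities on the domestic stock exchange 49.6.)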